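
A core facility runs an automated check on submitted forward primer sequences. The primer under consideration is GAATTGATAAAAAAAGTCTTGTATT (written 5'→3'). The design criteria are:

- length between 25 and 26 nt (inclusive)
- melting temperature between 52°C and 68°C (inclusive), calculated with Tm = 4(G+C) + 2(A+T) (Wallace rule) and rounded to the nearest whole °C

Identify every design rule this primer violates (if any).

Base counts: A=11, T=9, G=4, C=1 (length 25).
length: length 25 ✓
Tm: Tm = 2·20 + 4·5 = 60°C ✓

Meets all criteria.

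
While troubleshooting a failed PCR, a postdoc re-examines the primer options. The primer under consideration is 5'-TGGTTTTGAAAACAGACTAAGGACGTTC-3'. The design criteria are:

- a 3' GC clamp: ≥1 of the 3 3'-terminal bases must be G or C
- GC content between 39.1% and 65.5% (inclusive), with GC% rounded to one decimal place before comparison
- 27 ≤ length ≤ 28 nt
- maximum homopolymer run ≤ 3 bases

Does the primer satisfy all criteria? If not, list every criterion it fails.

Fails: homopolymer run.

Base counts: A=9, T=8, G=7, C=4 (length 28).
GC clamp: 3' end TTC has 1 G/C ✓
GC content: GC 11/28 = 39.3% ✓
length: length 28 ✓
homopolymer run: longest run = 4, exceeds 3 ✗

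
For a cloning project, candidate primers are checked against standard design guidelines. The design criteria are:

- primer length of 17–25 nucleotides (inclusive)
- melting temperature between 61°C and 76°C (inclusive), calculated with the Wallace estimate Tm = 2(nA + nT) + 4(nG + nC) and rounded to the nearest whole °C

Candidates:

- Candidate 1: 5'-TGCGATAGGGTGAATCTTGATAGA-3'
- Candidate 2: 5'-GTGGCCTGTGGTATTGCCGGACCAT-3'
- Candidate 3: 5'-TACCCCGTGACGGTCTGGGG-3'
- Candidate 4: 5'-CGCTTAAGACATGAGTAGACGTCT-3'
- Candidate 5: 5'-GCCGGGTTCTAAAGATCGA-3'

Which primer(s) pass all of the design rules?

Candidate 1, Candidate 3 and Candidate 4.

Candidate 1 (24 nt, A=7 T=7 G=8 C=2): length 24 ✓; Tm = 2·14 + 4·10 = 68°C ✓ — passes.
Candidate 2 (25 nt, A=3 T=7 G=9 C=6): length 25 ✓; Tm = 2·10 + 4·15 = 80°C, outside 61–76°C ✗ — fails.
Candidate 3 (20 nt, A=2 T=4 G=8 C=6): length 20 ✓; Tm = 2·6 + 4·14 = 68°C ✓ — passes.
Candidate 4 (24 nt, A=7 T=6 G=6 C=5): length 24 ✓; Tm = 2·13 + 4·11 = 70°C ✓ — passes.
Candidate 5 (19 nt, A=5 T=4 G=6 C=4): length 19 ✓; Tm = 2·9 + 4·10 = 58°C, outside 61–76°C ✗ — fails.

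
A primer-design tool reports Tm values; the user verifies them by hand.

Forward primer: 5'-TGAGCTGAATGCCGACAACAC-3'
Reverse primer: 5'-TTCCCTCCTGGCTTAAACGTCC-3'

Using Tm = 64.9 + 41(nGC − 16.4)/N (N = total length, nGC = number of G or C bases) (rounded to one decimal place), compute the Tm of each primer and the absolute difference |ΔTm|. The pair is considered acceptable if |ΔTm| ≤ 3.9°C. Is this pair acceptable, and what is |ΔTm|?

|ΔTm| = 2.3°C; the pair is acceptable.

Forward: G+C = 11, N = 21 → Tm = 64.9 + 41·(11 − 16.4)/21 = 54.4°C.
Reverse: G+C = 12, N = 22 → Tm = 64.9 + 41·(12 − 16.4)/22 = 56.7°C.
|ΔTm| = |54.4 − 56.7| = 2.3°C, ≤ 3.9°C.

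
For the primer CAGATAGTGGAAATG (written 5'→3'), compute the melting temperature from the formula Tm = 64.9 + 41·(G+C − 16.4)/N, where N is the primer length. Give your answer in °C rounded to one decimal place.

36.5°C

Base counts: A=6, T=3, G=5, C=1; G+C = 6, N = 15.
Tm = 64.9 + 41·(6 − 16.4)/15 = 64.9 + -426.40/15 = 36.5°C.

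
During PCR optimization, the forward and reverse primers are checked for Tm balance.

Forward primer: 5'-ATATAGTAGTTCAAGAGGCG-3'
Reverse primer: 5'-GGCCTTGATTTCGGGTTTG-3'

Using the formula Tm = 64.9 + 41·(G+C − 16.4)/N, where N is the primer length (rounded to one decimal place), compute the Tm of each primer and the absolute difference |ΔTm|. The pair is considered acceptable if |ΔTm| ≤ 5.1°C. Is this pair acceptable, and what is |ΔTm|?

|ΔTm| = 3.4°C; the pair is acceptable.

Forward: G+C = 8, N = 20 → Tm = 64.9 + 41·(8 − 16.4)/20 = 47.7°C.
Reverse: G+C = 10, N = 19 → Tm = 64.9 + 41·(10 − 16.4)/19 = 51.1°C.
|ΔTm| = |47.7 − 51.1| = 3.4°C, ≤ 5.1°C.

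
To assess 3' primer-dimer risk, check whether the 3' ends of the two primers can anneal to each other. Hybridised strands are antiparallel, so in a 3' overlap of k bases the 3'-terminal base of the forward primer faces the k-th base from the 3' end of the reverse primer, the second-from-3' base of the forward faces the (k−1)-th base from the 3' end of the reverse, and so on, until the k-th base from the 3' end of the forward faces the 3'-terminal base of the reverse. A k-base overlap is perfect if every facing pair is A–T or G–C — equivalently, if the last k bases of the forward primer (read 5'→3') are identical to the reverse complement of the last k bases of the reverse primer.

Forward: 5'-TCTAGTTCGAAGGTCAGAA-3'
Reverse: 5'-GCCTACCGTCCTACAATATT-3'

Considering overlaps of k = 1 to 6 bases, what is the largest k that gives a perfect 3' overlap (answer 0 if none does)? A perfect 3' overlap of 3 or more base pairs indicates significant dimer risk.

Longest perfect overlap: 2 complementary base pairs; below the dimer-risk threshold (threshold 3).

Last 6 bases (5'→3') — forward …TCAGAA, reverse …AATATT.
Reverse complement of the reverse primer's last 6 bases: AATATT; its first k bases are the reverse complement of the reverse primer's last k bases, so a perfect k-base overlap needs the forward primer's last k bases to equal them.
Comparing (forward last k vs required): k=1: A vs A ✓; k=2: AA vs AA ✓; k=3: GAA vs AAT ✗; k=4: AGAA vs AATA ✗; k=5: CAGAA vs AATAT ✗; k=6: TCAGAA vs AATATT ✗.
Perfect overlaps at k = 1, 2; the largest is 2.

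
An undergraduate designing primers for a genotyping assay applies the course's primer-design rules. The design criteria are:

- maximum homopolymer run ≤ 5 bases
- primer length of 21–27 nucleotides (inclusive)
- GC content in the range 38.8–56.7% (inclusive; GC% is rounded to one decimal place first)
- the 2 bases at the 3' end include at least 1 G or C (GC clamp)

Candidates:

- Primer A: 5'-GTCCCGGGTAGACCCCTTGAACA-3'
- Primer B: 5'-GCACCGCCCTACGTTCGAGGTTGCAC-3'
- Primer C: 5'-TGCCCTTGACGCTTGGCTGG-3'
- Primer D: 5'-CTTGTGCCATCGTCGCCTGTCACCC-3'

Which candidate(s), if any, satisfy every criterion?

Primer A (23 nt, A=5 T=4 G=6 C=8): longest run = 4 ✓; length 23 ✓; GC 14/23 = 60.9%, outside 38.8–56.7% ✗; 3' end CA has 1 G/C ✓ — fails.
Primer B (26 nt, A=4 T=5 G=7 C=10): longest run = 3 ✓; length 26 ✓; GC 17/26 = 65.4%, outside 38.8–56.7% ✗; 3' end AC has 1 G/C ✓ — fails.
Primer C (20 nt, A=1 T=6 G=7 C=6): longest run = 3 ✓; length 20, outside 21–27 ✗; GC 13/20 = 65.0%, outside 38.8–56.7% ✗; 3' end GG has 2 G/C ✓ — fails.
Primer D (25 nt, A=2 T=7 G=5 C=11): longest run = 3 ✓; length 25 ✓; GC 16/25 = 64.0%, outside 38.8–56.7% ✗; 3' end CC has 2 G/C ✓ — fails.

None of the candidates satisfy all criteria.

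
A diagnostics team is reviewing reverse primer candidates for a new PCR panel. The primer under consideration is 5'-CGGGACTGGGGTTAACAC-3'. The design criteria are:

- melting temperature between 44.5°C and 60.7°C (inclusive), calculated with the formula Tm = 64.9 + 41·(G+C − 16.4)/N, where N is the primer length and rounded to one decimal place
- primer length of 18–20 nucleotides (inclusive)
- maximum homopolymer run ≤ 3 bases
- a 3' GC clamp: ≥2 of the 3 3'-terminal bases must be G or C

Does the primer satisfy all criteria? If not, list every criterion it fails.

Base counts: A=4, T=3, G=7, C=4 (length 18).
Tm: Tm = 64.9 + 41·(11 − 16.4)/18 = 52.6°C ✓
length: length 18 ✓
homopolymer run: longest run = 4, exceeds 3 ✗
GC clamp: 3' end CAC has 2 G/C ✓

Fails: homopolymer run.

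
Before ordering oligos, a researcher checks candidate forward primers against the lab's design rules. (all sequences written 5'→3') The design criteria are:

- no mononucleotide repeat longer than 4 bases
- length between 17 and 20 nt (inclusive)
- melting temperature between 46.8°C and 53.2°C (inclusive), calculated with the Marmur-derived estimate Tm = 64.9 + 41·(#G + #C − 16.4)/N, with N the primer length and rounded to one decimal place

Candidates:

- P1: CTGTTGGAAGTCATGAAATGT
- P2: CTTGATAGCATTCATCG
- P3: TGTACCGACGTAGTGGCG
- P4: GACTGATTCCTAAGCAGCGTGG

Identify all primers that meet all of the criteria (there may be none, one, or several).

P3 only.

P1 (21 nt, A=6 T=7 G=6 C=2): longest run = 3 ✓; length 21, outside 17–20 ✗; Tm = 64.9 + 41·(8 − 16.4)/21 = 48.5°C ✓ — fails.
P2 (17 nt, A=4 T=6 G=3 C=4): longest run = 2 ✓; length 17 ✓; Tm = 64.9 + 41·(7 − 16.4)/17 = 42.2°C, outside 46.8–53.2°C ✗ — fails.
P3 (18 nt, A=3 T=4 G=7 C=4): longest run = 2 ✓; length 18 ✓; Tm = 64.9 + 41·(11 − 16.4)/18 = 52.6°C ✓ — passes.
P4 (22 nt, A=5 T=5 G=7 C=5): longest run = 2 ✓; length 22, outside 17–20 ✗; Tm = 64.9 + 41·(12 − 16.4)/22 = 56.7°C, outside 46.8–53.2°C ✗ — fails.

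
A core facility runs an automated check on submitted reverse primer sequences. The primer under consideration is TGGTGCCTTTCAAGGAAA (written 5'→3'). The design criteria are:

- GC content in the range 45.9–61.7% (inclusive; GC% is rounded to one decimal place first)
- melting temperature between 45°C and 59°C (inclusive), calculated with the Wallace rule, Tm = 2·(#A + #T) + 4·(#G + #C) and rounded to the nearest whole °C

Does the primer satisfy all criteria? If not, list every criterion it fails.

Base counts: A=5, T=5, G=5, C=3 (length 18).
GC content: GC 8/18 = 44.4%, outside 45.9–61.7% ✗
Tm: Tm = 2·10 + 4·8 = 52°C ✓

Fails: GC content.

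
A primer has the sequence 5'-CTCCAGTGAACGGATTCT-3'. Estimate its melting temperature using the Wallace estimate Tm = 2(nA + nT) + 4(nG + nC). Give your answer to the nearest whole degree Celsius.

Base counts: A=4, T=5, G=4, C=5 (length 18).
Tm = 2·(4+5) + 4·(4+5) = 2·9 + 4·9 = 18 + 36 = 54°C.

54°C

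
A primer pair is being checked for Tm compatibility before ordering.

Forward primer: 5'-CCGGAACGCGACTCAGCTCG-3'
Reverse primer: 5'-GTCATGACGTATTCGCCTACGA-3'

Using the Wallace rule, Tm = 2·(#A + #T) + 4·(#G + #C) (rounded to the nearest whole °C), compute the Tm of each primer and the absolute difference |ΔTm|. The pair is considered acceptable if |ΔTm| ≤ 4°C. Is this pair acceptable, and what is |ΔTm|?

Forward: A=4 T=2 G=6 C=8 → Tm = 2·6 + 4·14 = 68°C.
Reverse: A=5 T=6 G=5 C=6 → Tm = 2·11 + 4·11 = 66°C.
|ΔTm| = |68 − 66| = 2°C, ≤ 4°C.

|ΔTm| = 2°C; the pair is acceptable.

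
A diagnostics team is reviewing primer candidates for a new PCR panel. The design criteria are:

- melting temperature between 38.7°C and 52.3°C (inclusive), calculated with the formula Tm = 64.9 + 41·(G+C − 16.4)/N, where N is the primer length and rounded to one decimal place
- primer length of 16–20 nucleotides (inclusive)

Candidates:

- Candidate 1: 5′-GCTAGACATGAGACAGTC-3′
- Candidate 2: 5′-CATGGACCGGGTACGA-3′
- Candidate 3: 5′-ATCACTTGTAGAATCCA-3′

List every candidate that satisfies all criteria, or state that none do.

Candidate 1, Candidate 2 and Candidate 3.

Candidate 1 (18 nt, A=6 T=3 G=5 C=4): Tm = 64.9 + 41·(9 − 16.4)/18 = 48.0°C ✓; length 18 ✓ — passes.
Candidate 2 (16 nt, A=4 T=2 G=6 C=4): Tm = 64.9 + 41·(10 − 16.4)/16 = 48.5°C ✓; length 16 ✓ — passes.
Candidate 3 (17 nt, A=6 T=5 G=2 C=4): Tm = 64.9 + 41·(6 − 16.4)/17 = 39.8°C ✓; length 17 ✓ — passes.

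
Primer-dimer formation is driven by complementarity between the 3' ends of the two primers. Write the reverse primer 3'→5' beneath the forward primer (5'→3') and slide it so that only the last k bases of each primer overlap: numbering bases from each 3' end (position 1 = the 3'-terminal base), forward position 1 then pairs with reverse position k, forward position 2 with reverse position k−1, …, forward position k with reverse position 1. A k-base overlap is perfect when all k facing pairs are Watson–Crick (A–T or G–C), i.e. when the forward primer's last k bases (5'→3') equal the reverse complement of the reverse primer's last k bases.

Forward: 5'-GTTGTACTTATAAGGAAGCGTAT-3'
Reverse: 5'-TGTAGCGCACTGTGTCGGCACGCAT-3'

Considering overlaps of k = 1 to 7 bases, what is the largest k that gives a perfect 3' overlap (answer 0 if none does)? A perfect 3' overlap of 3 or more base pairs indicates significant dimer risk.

Longest perfect overlap: 2 complementary base pairs; below the dimer-risk threshold (threshold 3).

Last 7 bases (5'→3') — forward …AGCGTAT, reverse …CACGCAT.
Reverse complement of the reverse primer's last 7 bases: ATGCGTG; its first k bases are the reverse complement of the reverse primer's last k bases, so a perfect k-base overlap needs the forward primer's last k bases to equal them.
Comparing (forward last k vs required): k=1: T vs A ✗; k=2: AT vs AT ✓; k=3: TAT vs ATG ✗; k=4: GTAT vs ATGC ✗; k=5: CGTAT vs ATGCG ✗; k=6: GCGTAT vs ATGCGT ✗; k=7: AGCGTAT vs ATGCGTG ✗.
Only k = 2 is perfect, so the longest perfect 3' overlap is 2.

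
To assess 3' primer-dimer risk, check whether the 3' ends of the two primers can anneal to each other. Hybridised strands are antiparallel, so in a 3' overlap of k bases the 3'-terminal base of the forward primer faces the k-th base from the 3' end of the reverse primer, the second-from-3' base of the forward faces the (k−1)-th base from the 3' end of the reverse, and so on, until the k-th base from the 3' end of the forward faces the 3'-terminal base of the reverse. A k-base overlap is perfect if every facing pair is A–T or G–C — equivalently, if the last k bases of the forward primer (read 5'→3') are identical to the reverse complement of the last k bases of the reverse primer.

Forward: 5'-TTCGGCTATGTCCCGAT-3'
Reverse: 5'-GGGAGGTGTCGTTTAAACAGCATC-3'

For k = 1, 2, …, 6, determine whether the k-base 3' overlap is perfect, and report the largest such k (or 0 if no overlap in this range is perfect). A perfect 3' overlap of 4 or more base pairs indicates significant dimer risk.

Longest perfect overlap: 3 complementary base pairs; below the dimer-risk threshold (threshold 4).

Last 6 bases (5'→3') — forward …CCCGAT, reverse …AGCATC.
Reverse complement of the reverse primer's last 6 bases: GATGCT; its first k bases are the reverse complement of the reverse primer's last k bases, so a perfect k-base overlap needs the forward primer's last k bases to equal them.
Comparing (forward last k vs required): k=1: T vs G ✗; k=2: AT vs GA ✗; k=3: GAT vs GAT ✓; k=4: CGAT vs GATG ✗; k=5: CCGAT vs GATGC ✗; k=6: CCCGAT vs GATGCT ✗.
Only k = 3 is perfect, so the longest perfect 3' overlap is 3.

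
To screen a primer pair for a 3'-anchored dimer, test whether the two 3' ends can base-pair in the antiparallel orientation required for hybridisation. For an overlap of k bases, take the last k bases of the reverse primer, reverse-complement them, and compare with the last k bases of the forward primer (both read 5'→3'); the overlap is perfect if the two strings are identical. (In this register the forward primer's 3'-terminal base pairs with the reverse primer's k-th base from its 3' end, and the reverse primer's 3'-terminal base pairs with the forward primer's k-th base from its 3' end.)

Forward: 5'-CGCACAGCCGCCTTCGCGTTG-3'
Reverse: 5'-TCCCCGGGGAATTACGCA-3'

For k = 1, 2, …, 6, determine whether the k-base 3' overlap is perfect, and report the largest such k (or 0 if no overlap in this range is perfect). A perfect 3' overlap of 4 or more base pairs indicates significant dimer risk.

Longest perfect overlap: 2 complementary base pairs; below the dimer-risk threshold (threshold 4).

Last 6 bases (5'→3') — forward …GCGTTG, reverse …TACGCA.
Reverse complement of the reverse primer's last 6 bases: TGCGTA; its first k bases are the reverse complement of the reverse primer's last k bases, so a perfect k-base overlap needs the forward primer's last k bases to equal them.
Comparing (forward last k vs required): k=1: G vs T ✗; k=2: TG vs TG ✓; k=3: TTG vs TGC ✗; k=4: GTTG vs TGCG ✗; k=5: CGTTG vs TGCGT ✗; k=6: GCGTTG vs TGCGTA ✗.
Only k = 2 is perfect, so the longest perfect 3' overlap is 2.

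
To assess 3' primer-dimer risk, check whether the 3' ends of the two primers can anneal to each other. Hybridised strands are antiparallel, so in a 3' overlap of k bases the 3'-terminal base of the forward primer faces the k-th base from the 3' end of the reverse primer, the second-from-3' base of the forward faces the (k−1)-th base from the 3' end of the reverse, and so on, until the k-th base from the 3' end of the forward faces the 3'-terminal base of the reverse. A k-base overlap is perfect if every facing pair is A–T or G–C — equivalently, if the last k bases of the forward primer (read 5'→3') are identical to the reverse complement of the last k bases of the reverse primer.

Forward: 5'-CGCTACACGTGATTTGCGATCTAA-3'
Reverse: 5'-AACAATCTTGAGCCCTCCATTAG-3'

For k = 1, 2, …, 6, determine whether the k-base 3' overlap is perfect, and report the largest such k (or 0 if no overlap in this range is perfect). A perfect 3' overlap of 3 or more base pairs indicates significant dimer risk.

Last 6 bases (5'→3') — forward …ATCTAA, reverse …CATTAG.
Reverse complement of the reverse primer's last 6 bases: CTAATG; its first k bases are the reverse complement of the reverse primer's last k bases, so a perfect k-base overlap needs the forward primer's last k bases to equal them.
Comparing (forward last k vs required): k=1: A vs C ✗; k=2: AA vs CT ✗; k=3: TAA vs CTA ✗; k=4: CTAA vs CTAA ✓; k=5: TCTAA vs CTAAT ✗; k=6: ATCTAA vs CTAATG ✗.
Only k = 4 is perfect, so the longest perfect 3' overlap is 4.

Longest perfect overlap: 4 complementary base pairs; significant dimer risk (threshold 3).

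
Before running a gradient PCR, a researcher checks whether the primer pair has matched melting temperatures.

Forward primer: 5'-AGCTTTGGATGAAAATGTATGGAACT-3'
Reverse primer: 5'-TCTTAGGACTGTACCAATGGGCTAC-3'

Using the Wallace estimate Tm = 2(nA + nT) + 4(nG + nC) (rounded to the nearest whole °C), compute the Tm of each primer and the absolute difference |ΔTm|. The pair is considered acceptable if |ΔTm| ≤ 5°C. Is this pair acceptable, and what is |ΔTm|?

Forward: A=9 T=8 G=7 C=2 → Tm = 2·17 + 4·9 = 70°C.
Reverse: A=6 T=7 G=6 C=6 → Tm = 2·13 + 4·12 = 74°C.
|ΔTm| = |70 − 74| = 4°C, ≤ 5°C.

|ΔTm| = 4°C; the pair is acceptable.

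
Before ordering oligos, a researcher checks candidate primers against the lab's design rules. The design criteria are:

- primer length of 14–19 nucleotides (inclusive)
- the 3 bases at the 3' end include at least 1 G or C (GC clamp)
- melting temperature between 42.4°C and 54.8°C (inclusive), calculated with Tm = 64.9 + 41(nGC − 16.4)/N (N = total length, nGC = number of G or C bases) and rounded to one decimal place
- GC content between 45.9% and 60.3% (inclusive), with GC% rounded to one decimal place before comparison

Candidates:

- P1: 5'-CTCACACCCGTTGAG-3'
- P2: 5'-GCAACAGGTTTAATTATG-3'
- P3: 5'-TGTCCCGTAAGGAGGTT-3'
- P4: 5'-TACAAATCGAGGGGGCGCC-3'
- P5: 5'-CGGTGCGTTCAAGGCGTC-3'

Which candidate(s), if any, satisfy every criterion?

P1 (15 nt, A=3 T=3 G=3 C=6): length 15 ✓; 3' end GAG has 2 G/C ✓; Tm = 64.9 + 41·(9 − 16.4)/15 = 44.7°C ✓; GC 9/15 = 60.0% ✓ — passes.
P2 (18 nt, A=6 T=6 G=4 C=2): length 18 ✓; 3' end ATG has 1 G/C ✓; Tm = 64.9 + 41·(6 − 16.4)/18 = 41.2°C, outside 42.4–54.8°C ✗; GC 6/18 = 33.3%, outside 45.9–60.3% ✗ — fails.
P3 (17 nt, A=3 T=5 G=6 C=3): length 17 ✓; 3' end GTT has 1 G/C ✓; Tm = 64.9 + 41·(9 − 16.4)/17 = 47.1°C ✓; GC 9/17 = 52.9% ✓ — passes.
P4 (19 nt, A=5 T=2 G=7 C=5): length 19 ✓; 3' end GCC has 3 G/C ✓; Tm = 64.9 + 41·(12 − 16.4)/19 = 55.4°C, outside 42.4–54.8°C ✗; GC 12/19 = 63.2%, outside 45.9–60.3% ✗ — fails.
P5 (18 nt, A=2 T=4 G=7 C=5): length 18 ✓; 3' end GTC has 2 G/C ✓; Tm = 64.9 + 41·(12 − 16.4)/18 = 54.9°C, outside 42.4–54.8°C ✗; GC 12/18 = 66.7%, outside 45.9–60.3% ✗ — fails.

P1 and P3.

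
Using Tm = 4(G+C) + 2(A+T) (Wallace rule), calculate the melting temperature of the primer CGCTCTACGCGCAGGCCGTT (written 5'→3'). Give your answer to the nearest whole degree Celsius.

Base counts: A=2, T=4, G=6, C=8 (length 20).
Tm = 2·(2+4) + 4·(6+8) = 2·6 + 4·14 = 12 + 56 = 68°C.

68°C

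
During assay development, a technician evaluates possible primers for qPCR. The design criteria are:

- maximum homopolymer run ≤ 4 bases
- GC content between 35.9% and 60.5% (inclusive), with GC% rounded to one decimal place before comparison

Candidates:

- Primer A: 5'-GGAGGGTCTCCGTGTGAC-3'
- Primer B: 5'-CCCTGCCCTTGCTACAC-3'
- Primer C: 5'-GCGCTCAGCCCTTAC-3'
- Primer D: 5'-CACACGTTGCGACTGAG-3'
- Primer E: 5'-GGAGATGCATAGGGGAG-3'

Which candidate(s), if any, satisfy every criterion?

Primer A (18 nt, A=2 T=4 G=8 C=4): longest run = 3 ✓; GC 12/18 = 66.7%, outside 35.9–60.5% ✗ — fails.
Primer B (17 nt, A=2 T=4 G=2 C=9): longest run = 3 ✓; GC 11/17 = 64.7%, outside 35.9–60.5% ✗ — fails.
Primer C (15 nt, A=2 T=3 G=3 C=7): longest run = 3 ✓; GC 10/15 = 66.7%, outside 35.9–60.5% ✗ — fails.
Primer D (17 nt, A=4 T=3 G=5 C=5): longest run = 2 ✓; GC 10/17 = 58.8% ✓ — passes.
Primer E (17 nt, A=5 T=2 G=9 C=1): longest run = 4 ✓; GC 10/17 = 58.8% ✓ — passes.

Primer D and Primer E.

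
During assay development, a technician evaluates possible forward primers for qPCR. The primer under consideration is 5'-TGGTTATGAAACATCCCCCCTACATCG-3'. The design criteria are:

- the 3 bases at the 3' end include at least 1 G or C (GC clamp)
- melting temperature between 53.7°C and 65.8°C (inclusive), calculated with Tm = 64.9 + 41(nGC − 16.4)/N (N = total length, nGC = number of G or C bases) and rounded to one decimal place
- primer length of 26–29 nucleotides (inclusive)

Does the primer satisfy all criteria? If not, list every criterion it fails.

Meets all criteria.

Base counts: A=7, T=7, G=4, C=9 (length 27).
GC clamp: 3' end TCG has 2 G/C ✓
Tm: Tm = 64.9 + 41·(13 − 16.4)/27 = 59.7°C ✓
length: length 27 ✓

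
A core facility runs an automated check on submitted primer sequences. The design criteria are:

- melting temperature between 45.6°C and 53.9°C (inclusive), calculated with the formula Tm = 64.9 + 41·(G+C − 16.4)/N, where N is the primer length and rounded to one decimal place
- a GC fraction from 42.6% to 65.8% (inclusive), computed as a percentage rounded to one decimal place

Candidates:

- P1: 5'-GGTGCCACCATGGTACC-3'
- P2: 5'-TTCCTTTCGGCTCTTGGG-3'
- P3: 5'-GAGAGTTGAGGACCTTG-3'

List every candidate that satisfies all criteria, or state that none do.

P1, P2 and P3.

P1 (17 nt, A=3 T=3 G=5 C=6): Tm = 64.9 + 41·(11 − 16.4)/17 = 51.9°C ✓; GC 11/17 = 64.7% ✓ — passes.
P2 (18 nt, A=0 T=8 G=5 C=5): Tm = 64.9 + 41·(10 − 16.4)/18 = 50.3°C ✓; GC 10/18 = 55.6% ✓ — passes.
P3 (17 nt, A=4 T=4 G=7 C=2): Tm = 64.9 + 41·(9 − 16.4)/17 = 47.1°C ✓; GC 9/17 = 52.9% ✓ — passes.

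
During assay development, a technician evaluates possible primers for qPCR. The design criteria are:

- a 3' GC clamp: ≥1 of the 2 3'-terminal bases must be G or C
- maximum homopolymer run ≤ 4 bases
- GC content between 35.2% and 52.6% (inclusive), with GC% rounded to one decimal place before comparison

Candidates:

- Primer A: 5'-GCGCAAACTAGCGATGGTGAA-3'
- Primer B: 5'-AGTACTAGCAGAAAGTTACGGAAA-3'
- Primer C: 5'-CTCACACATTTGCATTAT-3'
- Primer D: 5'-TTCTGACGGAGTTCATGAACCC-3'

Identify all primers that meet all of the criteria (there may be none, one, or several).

Primer D only.

Primer A (21 nt, A=7 T=3 G=7 C=4): 3' end AA has 0 G/C, need ≥1 ✗; longest run = 3 ✓; GC 11/21 = 52.4% ✓ — fails.
Primer B (24 nt, A=11 T=4 G=6 C=3): 3' end AA has 0 G/C, need ≥1 ✗; longest run = 3 ✓; GC 9/24 = 37.5% ✓ — fails.
Primer C (18 nt, A=5 T=7 G=1 C=5): 3' end AT has 0 G/C, need ≥1 ✗; longest run = 3 ✓; GC 6/18 = 33.3%, outside 35.2–52.6% ✗ — fails.
Primer D (22 nt, A=5 T=6 G=5 C=6): 3' end CC has 2 G/C ✓; longest run = 3 ✓; GC 11/22 = 50.0% ✓ — passes.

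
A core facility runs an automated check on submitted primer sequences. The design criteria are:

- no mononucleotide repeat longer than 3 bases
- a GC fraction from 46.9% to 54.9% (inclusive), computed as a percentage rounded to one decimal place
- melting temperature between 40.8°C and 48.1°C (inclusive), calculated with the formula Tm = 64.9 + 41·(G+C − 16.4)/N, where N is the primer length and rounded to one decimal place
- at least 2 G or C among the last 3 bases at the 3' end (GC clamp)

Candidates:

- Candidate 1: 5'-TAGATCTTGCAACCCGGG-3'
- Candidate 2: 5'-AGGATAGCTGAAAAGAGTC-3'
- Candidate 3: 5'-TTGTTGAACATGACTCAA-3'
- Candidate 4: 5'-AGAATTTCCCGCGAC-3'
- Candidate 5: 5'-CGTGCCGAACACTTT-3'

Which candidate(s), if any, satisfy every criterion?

Candidate 4 only.

Candidate 1 (18 nt, A=4 T=4 G=5 C=5): longest run = 3 ✓; GC 10/18 = 55.6%, outside 46.9–54.9% ✗; Tm = 64.9 + 41·(10 − 16.4)/18 = 50.3°C, outside 40.8–48.1°C ✗; 3' end GGG has 3 G/C ✓ — fails.
Candidate 2 (19 nt, A=8 T=3 G=6 C=2): longest run = 4, exceeds 3 ✗; GC 8/19 = 42.1%, outside 46.9–54.9% ✗; Tm = 64.9 + 41·(8 − 16.4)/19 = 46.8°C ✓; 3' end GTC has 2 G/C ✓ — fails.
Candidate 3 (18 nt, A=6 T=6 G=3 C=3): longest run = 2 ✓; GC 6/18 = 33.3%, outside 46.9–54.9% ✗; Tm = 64.9 + 41·(6 − 16.4)/18 = 41.2°C ✓; 3' end CAA has 1 G/C, need ≥2 ✗ — fails.
Candidate 4 (15 nt, A=4 T=3 G=3 C=5): longest run = 3 ✓; GC 8/15 = 53.3% ✓; Tm = 64.9 + 41·(8 − 16.4)/15 = 41.9°C ✓; 3' end GAC has 2 G/C ✓ — passes.
Candidate 5 (15 nt, A=3 T=4 G=3 C=5): longest run = 3 ✓; GC 8/15 = 53.3% ✓; Tm = 64.9 + 41·(8 − 16.4)/15 = 41.9°C ✓; 3' end TTT has 0 G/C, need ≥2 ✗ — fails.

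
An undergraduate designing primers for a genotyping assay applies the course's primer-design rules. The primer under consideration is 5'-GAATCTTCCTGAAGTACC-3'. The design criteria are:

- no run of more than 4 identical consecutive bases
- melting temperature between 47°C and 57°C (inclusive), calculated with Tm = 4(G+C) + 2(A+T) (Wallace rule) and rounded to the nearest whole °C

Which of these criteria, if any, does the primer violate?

Meets all criteria.

Base counts: A=5, T=5, G=3, C=5 (length 18).
homopolymer run: longest run = 2 ✓
Tm: Tm = 2·10 + 4·8 = 52°C ✓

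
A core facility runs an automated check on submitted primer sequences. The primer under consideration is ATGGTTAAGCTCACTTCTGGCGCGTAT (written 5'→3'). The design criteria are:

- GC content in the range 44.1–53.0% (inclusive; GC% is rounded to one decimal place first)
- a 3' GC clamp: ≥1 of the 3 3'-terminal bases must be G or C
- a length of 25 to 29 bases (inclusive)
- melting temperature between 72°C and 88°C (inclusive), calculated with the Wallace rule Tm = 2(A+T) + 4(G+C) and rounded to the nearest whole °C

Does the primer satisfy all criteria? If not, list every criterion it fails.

Base counts: A=5, T=9, G=7, C=6 (length 27).
GC content: GC 13/27 = 48.1% ✓
GC clamp: 3' end TAT has 0 G/C, need ≥1 ✗
length: length 27 ✓
Tm: Tm = 2·14 + 4·13 = 80°C ✓

Fails: GC clamp.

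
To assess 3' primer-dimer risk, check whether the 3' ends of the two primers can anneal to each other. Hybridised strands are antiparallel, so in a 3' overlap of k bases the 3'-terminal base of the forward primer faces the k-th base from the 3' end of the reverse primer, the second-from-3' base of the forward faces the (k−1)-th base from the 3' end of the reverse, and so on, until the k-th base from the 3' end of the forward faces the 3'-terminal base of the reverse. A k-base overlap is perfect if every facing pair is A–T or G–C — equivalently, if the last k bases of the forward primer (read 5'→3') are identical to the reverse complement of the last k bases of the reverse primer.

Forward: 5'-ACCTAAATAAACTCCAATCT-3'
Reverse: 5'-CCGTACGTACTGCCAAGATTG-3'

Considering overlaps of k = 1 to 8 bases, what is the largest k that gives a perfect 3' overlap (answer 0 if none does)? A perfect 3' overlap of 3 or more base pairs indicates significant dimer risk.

Last 8 bases (5'→3') — forward …TCCAATCT, reverse …CAAGATTG.
Reverse complement of the reverse primer's last 8 bases: CAATCTTG; its first k bases are the reverse complement of the reverse primer's last k bases, so a perfect k-base overlap needs the forward primer's last k bases to equal them.
Comparing (forward last k vs required): k=1: T vs C ✗; k=2: CT vs CA ✗; k=3: TCT vs CAA ✗; k=4: ATCT vs CAAT ✗; k=5: AATCT vs CAATC ✗; k=6: CAATCT vs CAATCT ✓; k=7: CCAATCT vs CAATCTT ✗; k=8: TCCAATCT vs CAATCTTG ✗.
Only k = 6 is perfect, so the longest perfect 3' overlap is 6.

Longest perfect overlap: 6 complementary base pairs; significant dimer risk (threshold 3).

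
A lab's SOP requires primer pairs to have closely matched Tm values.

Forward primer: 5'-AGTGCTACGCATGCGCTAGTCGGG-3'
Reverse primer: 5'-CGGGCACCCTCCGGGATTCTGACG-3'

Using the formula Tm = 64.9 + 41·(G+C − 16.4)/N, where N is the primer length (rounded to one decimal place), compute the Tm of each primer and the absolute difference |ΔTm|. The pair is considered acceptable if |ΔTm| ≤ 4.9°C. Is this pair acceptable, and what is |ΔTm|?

|ΔTm| = 3.4°C; the pair is acceptable.

Forward: G+C = 15, N = 24 → Tm = 64.9 + 41·(15 − 16.4)/24 = 62.5°C.
Reverse: G+C = 17, N = 24 → Tm = 64.9 + 41·(17 − 16.4)/24 = 65.9°C.
|ΔTm| = |62.5 − 65.9| = 3.4°C, ≤ 4.9°C.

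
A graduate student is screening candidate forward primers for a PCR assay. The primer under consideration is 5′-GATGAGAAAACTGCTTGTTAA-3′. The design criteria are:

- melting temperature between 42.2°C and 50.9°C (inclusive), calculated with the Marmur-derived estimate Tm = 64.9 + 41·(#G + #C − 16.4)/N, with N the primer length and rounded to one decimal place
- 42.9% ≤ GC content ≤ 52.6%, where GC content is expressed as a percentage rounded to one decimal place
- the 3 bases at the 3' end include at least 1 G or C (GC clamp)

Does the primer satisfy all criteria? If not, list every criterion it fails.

Fails: GC content, GC clamp.

Base counts: A=8, T=6, G=5, C=2 (length 21).
Tm: Tm = 64.9 + 41·(7 − 16.4)/21 = 46.5°C ✓
GC content: GC 7/21 = 33.3%, outside 42.9–52.6% ✗
GC clamp: 3' end TAA has 0 G/C, need ≥1 ✗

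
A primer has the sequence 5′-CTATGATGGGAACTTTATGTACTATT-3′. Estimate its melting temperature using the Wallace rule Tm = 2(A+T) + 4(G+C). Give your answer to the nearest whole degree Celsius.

Base counts: A=7, T=11, G=5, C=3 (length 26).
Tm = 2·(7+11) + 4·(5+3) = 2·18 + 4·8 = 36 + 32 = 68°C.

68°C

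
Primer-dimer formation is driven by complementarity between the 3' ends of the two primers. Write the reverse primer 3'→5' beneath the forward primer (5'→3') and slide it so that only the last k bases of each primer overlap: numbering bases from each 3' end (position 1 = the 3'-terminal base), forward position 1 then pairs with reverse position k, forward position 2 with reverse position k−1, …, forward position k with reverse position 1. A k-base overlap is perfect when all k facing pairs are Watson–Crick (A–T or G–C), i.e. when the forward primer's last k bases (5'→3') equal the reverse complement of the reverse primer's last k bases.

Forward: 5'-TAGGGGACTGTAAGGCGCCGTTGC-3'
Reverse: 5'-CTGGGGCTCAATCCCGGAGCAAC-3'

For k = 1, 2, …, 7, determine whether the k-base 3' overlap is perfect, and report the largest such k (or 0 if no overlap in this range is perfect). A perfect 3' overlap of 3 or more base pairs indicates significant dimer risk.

Last 7 bases (5'→3') — forward …CCGTTGC, reverse …GAGCAAC.
Reverse complement of the reverse primer's last 7 bases: GTTGCTC; its first k bases are the reverse complement of the reverse primer's last k bases, so a perfect k-base overlap needs the forward primer's last k bases to equal them.
Comparing (forward last k vs required): k=1: C vs G ✗; k=2: GC vs GT ✗; k=3: TGC vs GTT ✗; k=4: TTGC vs GTTG ✗; k=5: GTTGC vs GTTGC ✓; k=6: CGTTGC vs GTTGCT ✗; k=7: CCGTTGC vs GTTGCTC ✗.
Only k = 5 is perfect, so the longest perfect 3' overlap is 5.

Longest perfect overlap: 5 complementary base pairs; significant dimer risk (threshold 3).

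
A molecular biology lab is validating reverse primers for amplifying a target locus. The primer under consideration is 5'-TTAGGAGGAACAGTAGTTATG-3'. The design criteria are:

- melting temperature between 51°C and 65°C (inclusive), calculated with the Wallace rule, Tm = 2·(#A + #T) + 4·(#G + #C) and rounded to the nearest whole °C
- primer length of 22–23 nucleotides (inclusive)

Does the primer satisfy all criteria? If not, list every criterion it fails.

Fails: length.

Base counts: A=7, T=6, G=7, C=1 (length 21).
Tm: Tm = 2·13 + 4·8 = 58°C ✓
length: length 21, outside 22–23 ✗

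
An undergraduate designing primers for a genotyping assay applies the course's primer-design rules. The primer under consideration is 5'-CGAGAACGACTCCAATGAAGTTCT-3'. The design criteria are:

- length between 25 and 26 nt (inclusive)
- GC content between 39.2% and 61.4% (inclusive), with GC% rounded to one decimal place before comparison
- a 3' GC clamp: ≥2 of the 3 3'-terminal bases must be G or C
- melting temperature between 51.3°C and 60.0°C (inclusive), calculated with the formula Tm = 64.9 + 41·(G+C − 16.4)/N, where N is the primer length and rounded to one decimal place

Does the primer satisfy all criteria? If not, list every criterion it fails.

Fails: length, GC clamp.

Base counts: A=8, T=5, G=5, C=6 (length 24).
length: length 24, outside 25–26 ✗
GC content: GC 11/24 = 45.8% ✓
GC clamp: 3' end TCT has 1 G/C, need ≥2 ✗
Tm: Tm = 64.9 + 41·(11 − 16.4)/24 = 55.7°C ✓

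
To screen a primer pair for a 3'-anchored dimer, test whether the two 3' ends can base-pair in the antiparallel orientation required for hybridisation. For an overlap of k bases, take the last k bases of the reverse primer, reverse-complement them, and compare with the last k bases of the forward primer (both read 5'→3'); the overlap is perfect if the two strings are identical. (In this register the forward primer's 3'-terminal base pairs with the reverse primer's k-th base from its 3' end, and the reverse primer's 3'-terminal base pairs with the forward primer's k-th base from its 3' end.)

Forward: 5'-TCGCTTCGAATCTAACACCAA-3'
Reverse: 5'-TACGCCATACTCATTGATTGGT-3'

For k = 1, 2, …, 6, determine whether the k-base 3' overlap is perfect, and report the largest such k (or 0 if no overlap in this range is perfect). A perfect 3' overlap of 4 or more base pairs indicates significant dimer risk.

Longest perfect overlap: 5 complementary base pairs; significant dimer risk (threshold 4).

Last 6 bases (5'→3') — forward …CACCAA, reverse …ATTGGT.
Reverse complement of the reverse primer's last 6 bases: ACCAAT; its first k bases are the reverse complement of the reverse primer's last k bases, so a perfect k-base overlap needs the forward primer's last k bases to equal them.
Comparing (forward last k vs required): k=1: A vs A ✓; k=2: AA vs AC ✗; k=3: CAA vs ACC ✗; k=4: CCAA vs ACCA ✗; k=5: ACCAA vs ACCAA ✓; k=6: CACCAA vs ACCAAT ✗.
Perfect overlaps at k = 1, 5; the largest is 5.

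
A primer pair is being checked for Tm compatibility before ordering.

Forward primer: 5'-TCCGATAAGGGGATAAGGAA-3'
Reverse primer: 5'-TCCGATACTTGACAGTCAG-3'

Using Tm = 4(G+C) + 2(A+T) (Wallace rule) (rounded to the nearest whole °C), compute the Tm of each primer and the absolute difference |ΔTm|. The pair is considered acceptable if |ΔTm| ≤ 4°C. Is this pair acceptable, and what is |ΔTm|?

Forward: A=8 T=3 G=7 C=2 → Tm = 2·11 + 4·9 = 58°C.
Reverse: A=5 T=5 G=4 C=5 → Tm = 2·10 + 4·9 = 56°C.
|ΔTm| = |58 − 56| = 2°C, ≤ 4°C.

|ΔTm| = 2°C; the pair is acceptable.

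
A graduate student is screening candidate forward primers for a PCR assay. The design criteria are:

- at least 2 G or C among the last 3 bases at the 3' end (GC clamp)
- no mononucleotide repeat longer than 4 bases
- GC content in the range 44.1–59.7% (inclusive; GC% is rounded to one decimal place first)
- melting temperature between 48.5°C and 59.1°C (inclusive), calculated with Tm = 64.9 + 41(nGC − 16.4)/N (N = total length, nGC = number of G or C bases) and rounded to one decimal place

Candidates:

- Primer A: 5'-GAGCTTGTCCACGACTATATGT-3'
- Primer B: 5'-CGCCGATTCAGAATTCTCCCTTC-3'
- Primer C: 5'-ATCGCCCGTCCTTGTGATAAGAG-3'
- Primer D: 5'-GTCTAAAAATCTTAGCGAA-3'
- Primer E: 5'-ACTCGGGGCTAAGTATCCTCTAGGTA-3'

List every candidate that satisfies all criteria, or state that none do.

Primer A (22 nt, A=5 T=7 G=5 C=5): 3' end TGT has 1 G/C, need ≥2 ✗; longest run = 2 ✓; GC 10/22 = 45.5% ✓; Tm = 64.9 + 41·(10 − 16.4)/22 = 53.0°C ✓ — fails.
Primer B (23 nt, A=4 T=7 G=3 C=9): 3' end TTC has 1 G/C, need ≥2 ✗; longest run = 3 ✓; GC 12/23 = 52.2% ✓; Tm = 64.9 + 41·(12 − 16.4)/23 = 57.1°C ✓ — fails.
Primer C (23 nt, A=5 T=6 G=6 C=6): 3' end GAG has 2 G/C ✓; longest run = 3 ✓; GC 12/23 = 52.2% ✓; Tm = 64.9 + 41·(12 − 16.4)/23 = 57.1°C ✓ — passes.
Primer D (19 nt, A=8 T=5 G=3 C=3): 3' end GAA has 1 G/C, need ≥2 ✗; longest run = 5, exceeds 4 ✗; GC 6/19 = 31.6%, outside 44.1–59.7% ✗; Tm = 64.9 + 41·(6 − 16.4)/19 = 42.5°C, outside 48.5–59.1°C ✗ — fails.
Primer E (26 nt, A=6 T=7 G=7 C=6): 3' end GTA has 1 G/C, need ≥2 ✗; longest run = 4 ✓; GC 13/26 = 50.0% ✓; Tm = 64.9 + 41·(13 − 16.4)/26 = 59.5°C, outside 48.5–59.1°C ✗ — fails.

Primer C only.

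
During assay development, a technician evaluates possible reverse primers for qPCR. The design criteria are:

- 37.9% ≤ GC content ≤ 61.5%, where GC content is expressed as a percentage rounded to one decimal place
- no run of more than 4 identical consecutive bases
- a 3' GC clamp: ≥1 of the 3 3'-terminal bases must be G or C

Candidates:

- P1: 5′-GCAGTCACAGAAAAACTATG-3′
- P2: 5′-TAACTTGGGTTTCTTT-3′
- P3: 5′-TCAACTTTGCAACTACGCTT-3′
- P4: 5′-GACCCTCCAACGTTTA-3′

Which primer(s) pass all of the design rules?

P3 only.

P1 (20 nt, A=9 T=3 G=4 C=4): GC 8/20 = 40.0% ✓; longest run = 5, exceeds 4 ✗; 3' end ATG has 1 G/C ✓ — fails.
P2 (16 nt, A=2 T=9 G=3 C=2): GC 5/16 = 31.3%, outside 37.9–61.5% ✗; longest run = 3 ✓; 3' end TTT has 0 G/C, need ≥1 ✗ — fails.
P3 (20 nt, A=5 T=7 G=2 C=6): GC 8/20 = 40.0% ✓; longest run = 3 ✓; 3' end CTT has 1 G/C ✓ — passes.
P4 (16 nt, A=4 T=4 G=2 C=6): GC 8/16 = 50.0% ✓; longest run = 3 ✓; 3' end TTA has 0 G/C, need ≥1 ✗ — fails.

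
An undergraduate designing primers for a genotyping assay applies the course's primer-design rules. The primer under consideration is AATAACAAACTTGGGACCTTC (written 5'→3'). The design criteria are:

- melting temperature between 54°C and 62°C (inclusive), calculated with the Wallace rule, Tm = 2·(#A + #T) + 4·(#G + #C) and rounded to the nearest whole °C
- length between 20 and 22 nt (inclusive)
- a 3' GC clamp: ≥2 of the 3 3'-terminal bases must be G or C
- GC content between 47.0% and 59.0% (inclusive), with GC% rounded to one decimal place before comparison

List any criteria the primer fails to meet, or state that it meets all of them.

Base counts: A=8, T=5, G=3, C=5 (length 21).
Tm: Tm = 2·13 + 4·8 = 58°C ✓
length: length 21 ✓
GC clamp: 3' end TTC has 1 G/C, need ≥2 ✗
GC content: GC 8/21 = 38.1%, outside 47.0–59.0% ✗

Fails: GC clamp, GC content.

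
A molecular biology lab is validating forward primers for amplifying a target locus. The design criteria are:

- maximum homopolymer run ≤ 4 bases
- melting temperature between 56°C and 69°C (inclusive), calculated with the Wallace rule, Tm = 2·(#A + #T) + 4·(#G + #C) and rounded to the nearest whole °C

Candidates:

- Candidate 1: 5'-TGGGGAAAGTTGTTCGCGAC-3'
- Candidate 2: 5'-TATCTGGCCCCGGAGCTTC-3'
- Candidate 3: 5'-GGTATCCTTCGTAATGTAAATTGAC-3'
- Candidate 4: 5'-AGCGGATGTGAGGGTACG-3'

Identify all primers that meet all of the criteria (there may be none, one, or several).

Candidate 1, Candidate 2, Candidate 3 and Candidate 4.

Candidate 1 (20 nt, A=4 T=5 G=8 C=3): longest run = 4 ✓; Tm = 2·9 + 4·11 = 62°C ✓ — passes.
Candidate 2 (19 nt, A=2 T=5 G=5 C=7): longest run = 4 ✓; Tm = 2·7 + 4·12 = 62°C ✓ — passes.
Candidate 3 (25 nt, A=7 T=9 G=5 C=4): longest run = 3 ✓; Tm = 2·16 + 4·9 = 68°C ✓ — passes.
Candidate 4 (18 nt, A=4 T=3 G=9 C=2): longest run = 3 ✓; Tm = 2·7 + 4·11 = 58°C ✓ — passes.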